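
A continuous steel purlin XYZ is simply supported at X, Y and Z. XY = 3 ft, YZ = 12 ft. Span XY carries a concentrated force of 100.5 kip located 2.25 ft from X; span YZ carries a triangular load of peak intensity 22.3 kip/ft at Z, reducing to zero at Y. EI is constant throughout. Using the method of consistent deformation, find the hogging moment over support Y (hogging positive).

M_Y = 159.7 kip·ft

Take M_Y as the redundant. Released structure: two simple spans XY and YZ with a hinge at Y.
Discontinuity in slope at Y on the released structure — sum the simple-span end rotations:
  span XY: point load 100.5 at a = 2.25: Pab(L + a)/(6LEI) = 49.46/EI
  span YZ: triangular load, peak 22.3: 7w₀L³/(360EI) = 749.3/EI
  relative rotation θ_0 = (49.46 + 749.3)/EI = 798.7/EI
A unit hogging moment at Y produces rotation L₁/(3EI) + L₂/(3EI) = 5/EI.
Slope continuity at Y: θ_0 = M_Y·5/EI, so M_Y = 798.7/5 = 159.7 kip·ft (hogging).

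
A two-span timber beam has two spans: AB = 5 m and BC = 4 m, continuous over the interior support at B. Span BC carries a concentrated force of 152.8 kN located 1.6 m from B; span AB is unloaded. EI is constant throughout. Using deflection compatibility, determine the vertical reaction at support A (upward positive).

Release continuity at B by inserting a hinge; the redundant is the internal moment M_B. The primary structure is two simply-supported spans AB and BC.
Discontinuity in slope at B on the released structure — sum the simple-span end rotations:
  span BC: point load 152.8 at a = 1.6: Pab(L + b)/(6LEI) = 156.5/EI
  relative rotation θ_0 = (0 + 156.5)/EI = 156.5/EI
A unit hogging moment at B produces rotation L₁/(3EI) + L₂/(3EI) = 3/EI.
Compatibility: M_B·(L₁+L₂)/(3EI) = θ_0, giving M_B = 52.16 kN·m (hogging).
Span AB, ΣM about A with M_B applied at B: R_B^{AB}·5 = 0 + 52.16, so R_B^{AB} = 10.43 kN and R_A = 0 − 10.43 = -10.43 kN.

R_A = -10.43 kN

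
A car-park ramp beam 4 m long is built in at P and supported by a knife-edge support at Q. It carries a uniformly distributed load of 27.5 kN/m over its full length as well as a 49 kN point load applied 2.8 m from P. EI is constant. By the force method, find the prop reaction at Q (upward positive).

Take the reaction at Q as the redundant and release it; the primary structure is a cantilever fixed at P.
Deflection at Q on the released cantilever, summing each load's contribution:
  UDL 27.5: wL⁴/(8EI) = 880/EI
  point load 49 at a = 2.8: Pa²(3L − a)/(6EI) = 589/EI
  δ_0 = 1469/EI
Tip deflection under a unit load at Q: L³/(3EI) = 21.33/EI.
Compatibility at Q: δ_0 − R_Q·δ_{QQ} = 0, so R_Q = 1469/21.33 = 68.86 kN.

R_Q = 68.86 kN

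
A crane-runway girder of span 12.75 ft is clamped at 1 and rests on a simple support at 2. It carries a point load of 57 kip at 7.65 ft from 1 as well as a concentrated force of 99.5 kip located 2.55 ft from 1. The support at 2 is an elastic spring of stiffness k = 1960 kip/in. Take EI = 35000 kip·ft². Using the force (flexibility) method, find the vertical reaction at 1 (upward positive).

R_1 = 126.4 kip

Take the reaction at 2 as the redundant and release it; the primary structure is a cantilever fixed at 1.
Primary-structure tip deflection at 2 by superposition:
  point load 57 at a = 7.65: Pa²(3L − a)/(6EI) = 17012/EI
  point load 99.5 at a = 2.55: Pa²(3L − a)/(6EI) = 3850/EI
  δ_0 = 20862/EI
Tip deflection under a unit load at 2: L³/(3EI) = 690.9/EI.
With EI = 35000 kip·ft²: δ_0 = 0.59606 ft and δ_{22} = 0.01974 ft/kip.
Compatibility — the spring shortens by R_2/k under the reaction it provides: δ_0 − R_2·δ_{22} = R_2/k. With 1/k = 1/(1960×12) ft/kip = 0.000043 ft/kip, R_2 = δ_0 / (δ_{22} + 1/k) = 0.59606 / (0.01974 + 0.000043) = 30.13 kip.
Vertical equilibrium: R_1 = ΣP − R_2 = 156.5 − 30.13 = 126.4 kip.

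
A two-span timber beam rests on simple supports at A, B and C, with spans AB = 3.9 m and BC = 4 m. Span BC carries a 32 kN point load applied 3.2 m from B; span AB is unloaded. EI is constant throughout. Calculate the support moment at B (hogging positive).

Insert a hinge at B; M_B is the redundant, and each span becomes simply supported.
Discontinuity in slope at B on the released structure — sum the simple-span end rotations:
  span BC: point load 32 at a = 3.2: Pab(L + b)/(6LEI) = 16.38/EI
  relative rotation θ_0 = (0 + 16.38)/EI = 16.38/EI
A unit hogging moment at B produces rotation L₁/(3EI) + L₂/(3EI) = 2.633/EI.
Compatibility: M_B·(L₁+L₂)/(3EI) = θ_0, giving M_B = 6.222 kN·m (hogging).

M_B = 6.222 kN·m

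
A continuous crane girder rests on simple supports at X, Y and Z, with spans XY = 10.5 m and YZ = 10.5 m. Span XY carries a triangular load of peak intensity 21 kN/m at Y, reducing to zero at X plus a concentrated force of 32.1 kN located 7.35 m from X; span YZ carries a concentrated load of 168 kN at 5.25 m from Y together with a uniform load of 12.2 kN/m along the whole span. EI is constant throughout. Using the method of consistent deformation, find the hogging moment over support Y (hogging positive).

M_Y = 356.7 kN·m

Insert a hinge at Y; M_Y is the redundant, and each span becomes simply supported.
Discontinuity in slope at Y on the released structure — sum the simple-span end rotations:
  span XY: triangular load, peak 21: w₀L³/(45EI) = 540.2/EI
  span XY: point load 32.1 at a = 7.35: Pab(L + a)/(6LEI) = 210.6/EI
  span YZ: point load 168 at a = 5.25: Pab(L + b)/(6LEI) = 1158/EI
  span YZ: UDL 12.2: wL³/(24EI) = 588.5/EI
  relative rotation θ_0 = (750.8 + 1746)/EI = 2497/EI
A unit hogging moment at Y produces rotation L₁/(3EI) + L₂/(3EI) = 7/EI.
Compatibility: M_Y·(L₁+L₂)/(3EI) = θ_0, giving M_Y = 356.7 kN·m (hogging).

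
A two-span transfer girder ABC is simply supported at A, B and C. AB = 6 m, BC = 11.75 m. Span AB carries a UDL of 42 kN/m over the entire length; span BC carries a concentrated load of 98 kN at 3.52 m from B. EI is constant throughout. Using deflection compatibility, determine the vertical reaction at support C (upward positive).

R_C = 12.35 kN

Release continuity at B by inserting a hinge; the redundant is the internal moment M_B. The primary structure is two simply-supported spans AB and BC.
End slopes at the hinge B, treating each span as simply supported:
  span AB: UDL 42: wL³/(24EI) = 378/EI
  span BC: point load 98 at a = 3.52: Pab(L + b)/(6LEI) = 804.6/EI
  relative rotation θ_0 = (378 + 804.6)/EI = 1183/EI
A unit hogging moment at B produces rotation L₁/(3EI) + L₂/(3EI) = 5.917/EI.
Slope continuity at B: θ_0 = M_B·5.917/EI, so M_B = 1183/5.917 = 199.9 kN·m (hogging).
Span BC, ΣM about C: R_B^{BC}·11.75 = 806.5 + 199.9, so R_B^{BC} = 85.65 kN and R_C = 98 − 85.65 = 12.35 kN.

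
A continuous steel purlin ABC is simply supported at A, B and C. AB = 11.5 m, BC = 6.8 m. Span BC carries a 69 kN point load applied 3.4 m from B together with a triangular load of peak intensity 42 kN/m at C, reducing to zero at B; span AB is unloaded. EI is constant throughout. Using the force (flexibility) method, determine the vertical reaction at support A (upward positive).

Take M_B as the redundant. Released structure: two simple spans AB and BC with a hinge at B.
End slopes at the hinge B, treating each span as simply supported:
  span BC: point load 69 at a = 3.4: Pab(L + b)/(6LEI) = 199.4/EI
  span BC: triangular load, peak 42: 7w₀L³/(360EI) = 256.8/EI
  relative rotation θ_0 = (0 + 456.2)/EI = 456.2/EI
A unit hogging moment at B produces rotation L₁/(3EI) + L₂/(3EI) = 6.1/EI.
Compatibility: M_B·(L₁+L₂)/(3EI) = θ_0, giving M_B = 74.79 kN·m (hogging).
Span AB, ΣM about A with M_B applied at B: R_B^{AB}·11.5 = 0 + 74.79, so R_B^{AB} = 6.503 kN and R_A = 0 − 6.503 = -6.503 kN.

R_A = -6.503 kN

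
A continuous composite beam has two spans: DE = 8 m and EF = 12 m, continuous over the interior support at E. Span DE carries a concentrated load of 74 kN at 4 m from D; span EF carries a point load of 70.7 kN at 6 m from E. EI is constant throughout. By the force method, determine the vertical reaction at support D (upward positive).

Insert a hinge at E; M_E is the redundant, and each span becomes simply supported.
Discontinuity in slope at E on the released structure — sum the simple-span end rotations:
  span DE: point load 74 at a = 4: Pab(L + a)/(6LEI) = 296/EI
  span EF: point load 70.7 at a = 6: Pab(L + b)/(6LEI) = 636.3/EI
  relative rotation θ_0 = (296 + 636.3)/EI = 932.3/EI
A unit hogging moment at E produces rotation L₁/(3EI) + L₂/(3EI) = 6.667/EI.
Compatibility: M_E·(L₁+L₂)/(3EI) = θ_0, giving M_E = 139.8 kN·m (hogging).
Span DE, ΣM about D with M_E applied at E: R_E^{DE}·8 = 296 + 139.8, so R_E^{DE} = 54.48 kN and R_D = 74 − 54.48 = 19.52 kN.

R_D = 19.52 kN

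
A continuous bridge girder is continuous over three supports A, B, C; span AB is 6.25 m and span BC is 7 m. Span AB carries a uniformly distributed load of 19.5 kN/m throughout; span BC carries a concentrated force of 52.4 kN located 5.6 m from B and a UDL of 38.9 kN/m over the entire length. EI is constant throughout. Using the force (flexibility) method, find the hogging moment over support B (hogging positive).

M_B = 189.4 kN·m

Take M_B as the redundant. Released structure: two simple spans AB and BC with a hinge at B.
Rotations at B on the released spans (each span's end-slope, ×1/EI):
  span AB: UDL 19.5: wL³/(24EI) = 198.4/EI
  span BC: point load 52.4 at a = 5.6: Pab(L + b)/(6LEI) = 82.16/EI
  span BC: UDL 38.9: wL³/(24EI) = 555.9/EI
  relative rotation θ_0 = (198.4 + 638.1)/EI = 836.5/EI
A unit hogging moment at B produces rotation L₁/(3EI) + L₂/(3EI) = 4.417/EI.
Slope continuity at B: θ_0 = M_B·4.417/EI, so M_B = 836.5/4.417 = 189.4 kN·m (hogging).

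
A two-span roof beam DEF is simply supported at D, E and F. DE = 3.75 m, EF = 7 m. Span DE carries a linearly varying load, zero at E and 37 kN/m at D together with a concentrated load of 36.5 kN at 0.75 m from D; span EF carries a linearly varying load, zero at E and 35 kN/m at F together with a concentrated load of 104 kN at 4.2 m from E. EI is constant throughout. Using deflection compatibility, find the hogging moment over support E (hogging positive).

Release continuity at E by inserting a hinge; the redundant is the internal moment M_E. The primary structure is two simply-supported spans DE and EF.
Discontinuity in slope at E on the released structure — sum the simple-span end rotations:
  span DE: triangular load, peak 37: 7w₀L³/(360EI) = 37.94/EI
  span DE: point load 36.5 at a = 0.75: Pab(L + a)/(6LEI) = 16.43/EI
  span EF: triangular load, peak 35: 7w₀L³/(360EI) = 233.4/EI
  span EF: point load 104 at a = 4.2: Pab(L + b)/(6LEI) = 285.4/EI
  relative rotation θ_0 = (54.36 + 518.8)/EI = 573.2/EI
A unit hogging moment at E produces rotation L₁/(3EI) + L₂/(3EI) = 3.583/EI.
Slope continuity at E: θ_0 = M_E·3.583/EI, so M_E = 573.2/3.583 = 160 kN·m (hogging).

M_E = 160 kN·m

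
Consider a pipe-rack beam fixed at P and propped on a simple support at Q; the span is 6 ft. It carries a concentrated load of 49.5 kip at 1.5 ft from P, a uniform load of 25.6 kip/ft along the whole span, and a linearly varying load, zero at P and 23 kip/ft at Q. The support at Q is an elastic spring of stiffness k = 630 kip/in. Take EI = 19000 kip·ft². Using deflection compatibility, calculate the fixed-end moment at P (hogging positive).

M_P = 232.4 kip·ft

Remove the prop at Q; the released (primary) structure is a cantilever built in at P.
Deflection at Q on the released cantilever, summing each load's contribution:
  point load 49.5 at a = 1.5: Pa²(3L − a)/(6EI) = 306.3/EI
  UDL 25.6: wL⁴/(8EI) = 4147/EI
  triangular load, peak 23 at the free end: 11w₀L⁴/(120EI) = 2732/EI
  δ_0 = 7186/EI
Flexibility coefficient — unit upward force at Q: δ_{QQ} = L³/(3EI) = 72/EI.
With EI = 19000 kip·ft²: δ_0 = 0.3782 ft and δ_{QQ} = 0.003789 ft/kip.
Compatibility — the spring shortens by R_Q/k under the reaction it provides: δ_0 − R_Q·δ_{QQ} = R_Q/k. With 1/k = 1/(630×12) ft/kip = 0.000132 ft/kip, R_Q = δ_0 / (δ_{QQ} + 1/k) = 0.3782 / (0.003789 + 0.000132) = 96.44 kip.
Moment equilibrium about P: M_P = Σ(load moments about P) − R_Q·L = 811 − 96.44×6 = 232.4 kip·ft.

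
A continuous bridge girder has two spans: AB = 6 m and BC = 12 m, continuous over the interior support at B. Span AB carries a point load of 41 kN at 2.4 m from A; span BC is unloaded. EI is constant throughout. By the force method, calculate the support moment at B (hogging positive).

Release continuity at B by inserting a hinge; the redundant is the internal moment M_B. The primary structure is two simply-supported spans AB and BC.
Discontinuity in slope at B on the released structure — sum the simple-span end rotations:
  span AB: point load 41 at a = 2.4: Pab(L + a)/(6LEI) = 82.66/EI
  relative rotation θ_0 = (82.66 + 0)/EI = 82.66/EI
A unit hogging moment at B produces rotation L₁/(3EI) + L₂/(3EI) = 6/EI.
Compatibility: M_B·(L₁+L₂)/(3EI) = θ_0, giving M_B = 13.78 kN·m (hogging).

M_B = 13.78 kN·m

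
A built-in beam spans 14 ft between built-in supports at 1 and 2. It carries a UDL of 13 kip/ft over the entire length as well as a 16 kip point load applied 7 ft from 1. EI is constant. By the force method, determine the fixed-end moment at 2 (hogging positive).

M_2 = 240.3 kip·ft

Release both end moments; the primary structure is a simply-supported span 12 with redundants M_1 and M_2.
Simple-span end rotations at 1 and 2 under the given loads:
  at 1: UDL 13: wL³/(24EI) = 1486/EI
  at 2: UDL 13: wL³/(24EI) = 1486/EI
  at 1: point load 16 at a = 7: Pab(L + b)/(6LEI) = 196/EI
  at 2: point load 16 at a = 7: Pab(L + a)/(6LEI) = 196/EI
  θ_10 = 1682/EI,  θ_20 = 1682/EI
Flexibility coefficients: a unit moment at one end gives L/(3EI) there and L/(6EI) at the far end, so f₁₁ = f₂₂ = 4.667/EI and f₁₂ = f₂₁ = 2.333/EI.
Compatibility — zero rotation at each built-in end:
  4.667 M_1 + 2.333 M_2 = 1682
  2.333 M_1 + 4.667 M_2 = 1682
Solving the pair gives M_1 = 240.3 kip·ft and M_2 = 240.3 kip·ft (hogging).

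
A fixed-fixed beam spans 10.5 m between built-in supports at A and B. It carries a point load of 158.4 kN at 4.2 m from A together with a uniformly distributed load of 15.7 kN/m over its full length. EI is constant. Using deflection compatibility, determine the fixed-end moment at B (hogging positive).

Take the two fixed-end moments M_A, M_B as redundants; the released structure is the simple span AB.
End rotations of the released simple span under the applied load (×1/EI):
  at A: point load 158.4 at a = 4.2: Pab(L + b)/(6LEI) = 1118/EI
  at B: point load 158.4 at a = 4.2: Pab(L + a)/(6LEI) = 978/EI
  at A: UDL 15.7: wL³/(24EI) = 757.3/EI
  at B: UDL 15.7: wL³/(24EI) = 757.3/EI
  θ_A0 = 1875/EI,  θ_B0 = 1735/EI
Flexibility coefficients: a unit moment at one end gives L/(3EI) there and L/(6EI) at the far end, so f₁₁ = f₂₂ = 3.5/EI and f₁₂ = f₂₁ = 1.75/EI.
Compatibility — zero rotation at each built-in end:
  3.5 M_A + 1.75 M_B = 1875
  1.75 M_A + 3.5 M_B = 1735
Solving the pair gives M_A = 383.7 kN·m and M_B = 303.9 kN·m (hogging).

M_B = 303.9 kN·m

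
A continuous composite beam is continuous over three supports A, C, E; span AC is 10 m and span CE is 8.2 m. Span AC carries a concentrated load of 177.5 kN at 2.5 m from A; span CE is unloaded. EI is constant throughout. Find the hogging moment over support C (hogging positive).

M_C = 114.3 kN·m

Insert a hinge at C; M_C is the redundant, and each span becomes simply supported.
End slopes at the hinge C, treating each span as simply supported:
  span AC: point load 177.5 at a = 2.5: Pab(L + a)/(6LEI) = 693.4/EI
  relative rotation θ_0 = (693.4 + 0)/EI = 693.4/EI
A unit hogging moment at C produces rotation L₁/(3EI) + L₂/(3EI) = 6.067/EI.
Slope continuity at C: θ_0 = M_C·6.067/EI, so M_C = 693.4/6.067 = 114.3 kN·m (hogging).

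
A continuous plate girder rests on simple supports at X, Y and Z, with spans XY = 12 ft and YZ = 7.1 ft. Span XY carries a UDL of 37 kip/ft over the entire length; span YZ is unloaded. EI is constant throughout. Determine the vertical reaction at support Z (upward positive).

R_Z = -58.93 kip

Release continuity at Y by inserting a hinge; the redundant is the internal moment M_Y. The primary structure is two simply-supported spans XY and YZ.
Rotations at Y on the released spans (each span's end-slope, ×1/EI):
  span XY: UDL 37: wL³/(24EI) = 2664/EI
  relative rotation θ_0 = (2664 + 0)/EI = 2664/EI
A unit hogging moment at Y produces rotation L₁/(3EI) + L₂/(3EI) = 6.367/EI.
Compatibility: M_Y·(L₁+L₂)/(3EI) = θ_0, giving M_Y = 418.4 kip·ft (hogging).
Span YZ, ΣM about Z: R_Y^{YZ}·7.1 = 0 + 418.4, so R_Y^{YZ} = 58.93 kip and R_Z = 0 − 58.93 = -58.93 kip.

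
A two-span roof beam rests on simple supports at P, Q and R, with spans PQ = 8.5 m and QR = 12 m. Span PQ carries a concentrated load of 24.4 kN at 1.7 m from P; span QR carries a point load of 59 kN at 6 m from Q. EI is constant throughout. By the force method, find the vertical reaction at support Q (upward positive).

R_Q = 51.66 kN

Release continuity at Q by inserting a hinge; the redundant is the internal moment M_Q. The primary structure is two simply-supported spans PQ and QR.
Discontinuity in slope at Q on the released structure — sum the simple-span end rotations:
  span PQ: point load 24.4 at a = 1.7: Pab(L + a)/(6LEI) = 56.41/EI
  span QR: point load 59 at a = 6: Pab(L + b)/(6LEI) = 531/EI
  relative rotation θ_0 = (56.41 + 531)/EI = 587.4/EI
A unit hogging moment at Q produces rotation L₁/(3EI) + L₂/(3EI) = 6.833/EI.
Compatibility: M_Q·(L₁+L₂)/(3EI) = θ_0, giving M_Q = 85.96 kN·m (hogging).
Span PQ, ΣM about P with M_Q applied at Q: R_Q^{PQ}·8.5 = 41.48 + 85.96, so R_Q^{PQ} = 14.99 kN and R_P = 24.4 − 14.99 = 9.407 kN.
Span QR, ΣM about R: R_Q^{QR}·12 = 354 + 85.96, so R_Q^{QR} = 36.66 kN and R_R = 59 − 36.66 = 22.34 kN.
R_Q = 14.99 + 36.66 = 51.66 kN.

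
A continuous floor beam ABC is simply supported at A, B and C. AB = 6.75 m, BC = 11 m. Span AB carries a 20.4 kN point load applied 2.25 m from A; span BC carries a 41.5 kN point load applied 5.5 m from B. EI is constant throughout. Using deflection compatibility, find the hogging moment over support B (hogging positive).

M_B = 60.8 kN·m

Take M_B as the redundant. Released structure: two simple spans AB and BC with a hinge at B.
Rotations at B on the released spans (each span's end-slope, ×1/EI):
  span AB: point load 20.4 at a = 2.25: Pab(L + a)/(6LEI) = 45.9/EI
  span BC: point load 41.5 at a = 5.5: Pab(L + b)/(6LEI) = 313.8/EI
  relative rotation θ_0 = (45.9 + 313.8)/EI = 359.7/EI
A unit hogging moment at B produces rotation L₁/(3EI) + L₂/(3EI) = 5.917/EI.
Compatibility: M_B·(L₁+L₂)/(3EI) = θ_0, giving M_B = 60.8 kN·m (hogging).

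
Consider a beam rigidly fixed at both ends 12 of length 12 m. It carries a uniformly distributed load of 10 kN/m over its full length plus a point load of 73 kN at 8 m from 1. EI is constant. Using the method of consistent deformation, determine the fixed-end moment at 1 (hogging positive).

M_1 = 184.9 kN·m

Release both end moments; the primary structure is a simply-supported span 12 with redundants M_1 and M_2.
Simple-span end rotations at 1 and 2 under the given loads:
  at 1: UDL 10: wL³/(24EI) = 720/EI
  at 2: UDL 10: wL³/(24EI) = 720/EI
  at 1: point load 73 at a = 8: Pab(L + b)/(6LEI) = 519.1/EI
  at 2: point load 73 at a = 8: Pab(L + a)/(6LEI) = 648.9/EI
  θ_10 = 1239/EI,  θ_20 = 1369/EI
Flexibility coefficients: a unit moment at one end gives L/(3EI) there and L/(6EI) at the far end, so f₁₁ = f₂₂ = 4/EI and f₁₂ = f₂₁ = 2/EI.
Compatibility — zero rotation at each built-in end:
  4 M_1 + 2 M_2 = 1239
  2 M_1 + 4 M_2 = 1369
Solving the pair gives M_1 = 184.9 kN·m and M_2 = 249.8 kN·m (hogging).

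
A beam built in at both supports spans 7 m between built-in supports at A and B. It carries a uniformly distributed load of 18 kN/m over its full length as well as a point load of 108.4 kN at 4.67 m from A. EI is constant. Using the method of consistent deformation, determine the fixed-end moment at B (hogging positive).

Release both end moments; the primary structure is a simply-supported span AB with redundants M_A and M_B.
On the primary (simply-supported) span, the end slopes from the loading are:
  at A: UDL 18: wL³/(24EI) = 257.2/EI
  at B: UDL 18: wL³/(24EI) = 257.2/EI
  at A: point load 108.4 at a = 4.67: Pab(L + b)/(6LEI) = 262/EI
  at B: point load 108.4 at a = 4.67: Pab(L + a)/(6LEI) = 327.7/EI
  θ_A0 = 519.3/EI,  θ_B0 = 585/EI
Flexibility coefficients: a unit moment at one end gives L/(3EI) there and L/(6EI) at the far end, so f₁₁ = f₂₂ = 2.333/EI and f₁₂ = f₂₁ = 1.167/EI.
Compatibility — zero rotation at each built-in end:
  2.333 M_A + 1.167 M_B = 519.3
  1.167 M_A + 2.333 M_B = 585
Solving the pair gives M_A = 129.6 kN·m and M_B = 185.9 kN·m (hogging).

M_B = 185.9 kN·m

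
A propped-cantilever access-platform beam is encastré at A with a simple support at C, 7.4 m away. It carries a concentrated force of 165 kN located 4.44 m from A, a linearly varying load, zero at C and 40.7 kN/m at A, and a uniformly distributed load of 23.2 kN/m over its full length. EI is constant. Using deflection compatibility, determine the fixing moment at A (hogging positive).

M_A = 512.5 kN·m

Remove the prop at C; the released (primary) structure is a cantilever built in at A.
Free-end deflection of the primary structure under the applied loading (downward +):
  point load 165 at a = 4.44: Pa²(3L − a)/(6EI) = 9628/EI
  triangular load, peak 40.7 at the fixed end: w₀L⁴/(30EI) = 4068/EI
  UDL 23.2: wL⁴/(8EI) = 8696/EI
  δ_0 = 22392/EI
Tip deflection under a unit load at C: L³/(3EI) = 135.1/EI.
The prop prevents deflection at C: R_C = δ_0/δ_{CC} = 22392/135.1 = 165.8 kN.
Moment equilibrium about A: M_A = Σ(load moments about A) − R_C·L = 1739 − 165.8×7.4 = 512.5 kN·m.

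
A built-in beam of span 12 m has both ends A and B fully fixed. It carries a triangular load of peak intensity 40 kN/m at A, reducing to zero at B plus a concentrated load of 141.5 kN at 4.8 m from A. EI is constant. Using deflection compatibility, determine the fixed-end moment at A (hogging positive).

Release both end moments; the primary structure is a simply-supported span AB with redundants M_A and M_B.
End rotations of the released simple span under the applied load (×1/EI):
  at A: triangular load, peak 40: w₀L³/(45EI) = 1536/EI
  at B: triangular load, peak 40: 7w₀L³/(360EI) = 1344/EI
  at A: point load 141.5 at a = 4.8: Pab(L + b)/(6LEI) = 1304/EI
  at B: point load 141.5 at a = 4.8: Pab(L + a)/(6LEI) = 1141/EI
  θ_A0 = 2840/EI,  θ_B0 = 2485/EI
Flexibility coefficients: a unit moment at one end gives L/(3EI) there and L/(6EI) at the far end, so f₁₁ = f₂₂ = 4/EI and f₁₂ = f₂₁ = 2/EI.
Compatibility — zero rotation at each built-in end:
  4 M_A + 2 M_B = 2840
  2 M_A + 4 M_B = 2485
Solving the pair gives M_A = 532.5 kN·m and M_B = 355 kN·m (hogging).

M_A = 532.5 kN·m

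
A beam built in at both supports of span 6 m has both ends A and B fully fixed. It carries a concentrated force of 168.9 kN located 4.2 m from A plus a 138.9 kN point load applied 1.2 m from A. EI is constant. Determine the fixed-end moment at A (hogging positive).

M_A = 170.5 kN·m

Release both end moments; the primary structure is a simply-supported span AB with redundants M_A and M_B.
End rotations of the released simple span under the applied load (×1/EI):
  at A: point load 168.9 at a = 4.2: Pab(L + b)/(6LEI) = 276.7/EI
  at B: point load 168.9 at a = 4.2: Pab(L + a)/(6LEI) = 361.8/EI
  at A: point load 138.9 at a = 1.2: Pab(L + b)/(6LEI) = 240/EI
  at B: point load 138.9 at a = 1.2: Pab(L + a)/(6LEI) = 160/EI
  θ_A0 = 516.7/EI,  θ_B0 = 521.8/EI
Flexibility coefficients: a unit moment at one end gives L/(3EI) there and L/(6EI) at the far end, so f₁₁ = f₂₂ = 2/EI and f₁₂ = f₂₁ = 1/EI.
Compatibility — zero rotation at each built-in end:
  2 M_A + 1 M_B = 516.7
  1 M_A + 2 M_B = 521.8
Solving the pair gives M_A = 170.5 kN·m and M_B = 175.6 kN·m (hogging).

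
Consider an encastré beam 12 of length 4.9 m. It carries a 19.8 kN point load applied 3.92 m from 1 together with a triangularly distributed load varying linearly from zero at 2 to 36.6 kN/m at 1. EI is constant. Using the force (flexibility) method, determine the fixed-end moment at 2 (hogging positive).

Take the two fixed-end moments M_1, M_2 as redundants; the released structure is the simple span 12.
Simple-span end rotations at 1 and 2 under the given loads:
  at 1: point load 19.8 at a = 3.92: Pab(L + b)/(6LEI) = 15.21/EI
  at 2: point load 19.8 at a = 3.92: Pab(L + a)/(6LEI) = 22.82/EI
  at 1: triangular load, peak 36.6: w₀L³/(45EI) = 95.69/EI
  at 2: triangular load, peak 36.6: 7w₀L³/(360EI) = 83.73/EI
  θ_10 = 110.9/EI,  θ_20 = 106.5/EI
Flexibility coefficients: a unit moment at one end gives L/(3EI) there and L/(6EI) at the far end, so f₁₁ = f₂₂ = 1.633/EI and f₁₂ = f₂₁ = 0.8167/EI.
Compatibility — zero rotation at each built-in end:
  1.633 M_1 + 0.8167 M_2 = 110.9
  0.8167 M_1 + 1.633 M_2 = 106.5
Solving the pair gives M_1 = 47.04 kN·m and M_2 = 41.71 kN·m (hogging).

M_2 = 41.71 kN·m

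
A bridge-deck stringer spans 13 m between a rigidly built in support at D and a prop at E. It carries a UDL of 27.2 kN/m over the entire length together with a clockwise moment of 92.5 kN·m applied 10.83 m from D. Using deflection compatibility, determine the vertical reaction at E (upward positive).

R_E = 143 kN

Release the roller at E. Primary structure: cantilever fixed at D.
Free-end deflection of the primary structure under the applied loading (downward +):
  UDL 27.2: wL⁴/(8EI) = 97107/EI
  clockwise couple 92.5 at a = 10.83: M₀a(2L − a)/(2EI) = 7598/EI
  δ_0 = 104706/EI
Tip deflection under a unit load at E: L³/(3EI) = 732.3/EI.
The prop prevents deflection at E: R_E = δ_0/δ_{EE} = 104706/732.3 = 143 kN.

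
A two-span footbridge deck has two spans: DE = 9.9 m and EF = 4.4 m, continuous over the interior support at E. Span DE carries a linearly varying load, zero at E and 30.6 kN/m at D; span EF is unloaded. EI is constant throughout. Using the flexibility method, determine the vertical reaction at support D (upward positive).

Take M_E as the redundant. Released structure: two simple spans DE and EF with a hinge at E.
Rotations at E on the released spans (each span's end-slope, ×1/EI):
  span DE: triangular load, peak 30.6: 7w₀L³/(360EI) = 577.3/EI
  relative rotation θ_0 = (577.3 + 0)/EI = 577.3/EI
A unit hogging moment at E produces rotation L₁/(3EI) + L₂/(3EI) = 4.767/EI.
Slope continuity at E: θ_0 = M_E·4.767/EI, so M_E = 577.3/4.767 = 121.1 kN·m (hogging).
Span DE, ΣM about D with M_E applied at E: R_E^{DE}·9.9 = 499.9 + 121.1, so R_E^{DE} = 62.72 kN and R_D = 151.5 − 62.72 = 88.75 kN.

R_D = 88.75 kN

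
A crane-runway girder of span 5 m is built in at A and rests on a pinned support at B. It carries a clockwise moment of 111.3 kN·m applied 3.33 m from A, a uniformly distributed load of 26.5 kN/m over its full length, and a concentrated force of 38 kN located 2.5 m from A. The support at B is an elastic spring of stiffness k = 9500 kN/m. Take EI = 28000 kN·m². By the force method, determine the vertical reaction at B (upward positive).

Choose R_B as the redundant. The primary structure is the cantilever fixed at A.
Downward deflection at the released point B due to the loads:
  clockwise couple 111.3 at a = 3.33: M₀a(2L − a)/(2EI) = 1236/EI
  UDL 26.5: wL⁴/(8EI) = 2070/EI
  point load 38 at a = 2.5: Pa²(3L − a)/(6EI) = 494.8/EI
  δ_0 = 3801/EI
Flexibility coefficient — unit upward force at B: δ_{BB} = L³/(3EI) = 41.67/EI.
With EI = 28000 kN·m²: δ_0 = 0.13576 m and δ_{BB} = 0.001488 m/kN.
Compatibility — the spring shortens by R_B/k under the reaction it provides: δ_0 − R_B·δ_{BB} = R_B/k. With 1/k = 0.000105 m/kN, R_B = δ_0 / (δ_{BB} + 1/k) = 0.13576 / (0.001488 + 0.000105) = 85.2 kN.

R_B = 85.2 kN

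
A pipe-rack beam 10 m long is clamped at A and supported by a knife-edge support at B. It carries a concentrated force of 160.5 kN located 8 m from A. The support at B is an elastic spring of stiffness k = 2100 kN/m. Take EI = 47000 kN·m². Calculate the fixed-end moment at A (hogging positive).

Choose R_B as the redundant. The primary structure is the cantilever fixed at A.
Free-end deflection of the primary structure under the applied loading (downward +):
  point load 160.5 at a = 8: Pa²(3L − a)/(6EI) = 37664/EI
Tip deflection under a unit load at B: L³/(3EI) = 333.3/EI.
With EI = 47000 kN·m²: δ_0 = 0.80136 m and δ_{BB} = 0.007092 m/kN.
Compatibility — the spring shortens by R_B/k under the reaction it provides: δ_0 − R_B·δ_{BB} = R_B/k. With 1/k = 0.000476 m/kN, R_B = δ_0 / (δ_{BB} + 1/k) = 0.80136 / (0.007092 + 0.000476) = 105.9 kN.
Moment equilibrium about A: M_A = Σ(load moments about A) − R_B·L = 1284 − 105.9×10 = 225.2 kN·m.

M_A = 225.2 kN·m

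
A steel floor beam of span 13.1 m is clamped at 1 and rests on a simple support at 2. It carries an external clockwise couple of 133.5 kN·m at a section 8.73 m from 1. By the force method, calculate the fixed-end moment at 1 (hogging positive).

M_1 = -44.47 kN·m

Take the reaction at 2 as the redundant and release it; the primary structure is a cantilever fixed at 1.
Downward deflection at the released point 2 due to the loads:
  clockwise couple 133.5 at a = 8.73: M₀a(2L − a)/(2EI) = 10180/EI
Flexibility coefficient — unit upward force at 2: δ_{22} = L³/(3EI) = 749.4/EI.
Compatibility at 2: δ_0 − R_2·δ_{22} = 0, so R_2 = 10180/749.4 = 13.59 kN.
Moment equilibrium about 1: M_1 = Σ(load moments about 1) − R_2·L = 133.5 − 13.59×13.1 = -44.47 kN·m.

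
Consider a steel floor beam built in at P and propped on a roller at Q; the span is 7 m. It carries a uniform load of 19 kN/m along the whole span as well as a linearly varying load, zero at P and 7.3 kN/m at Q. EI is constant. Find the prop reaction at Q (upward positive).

R_Q = 63.93 kN

Take the reaction at Q as the redundant and release it; the primary structure is a cantilever fixed at P.
Deflection at Q on the released cantilever, summing each load's contribution:
  UDL 19: wL⁴/(8EI) = 5702/EI
  triangular load, peak 7.3 at the free end: 11w₀L⁴/(120EI) = 1607/EI
  δ_0 = 7309/EI
Tip deflection under a unit load at Q: L³/(3EI) = 114.3/EI.
Compatibility at Q: δ_0 − R_Q·δ_{QQ} = 0, so R_Q = 7309/114.3 = 63.93 kN.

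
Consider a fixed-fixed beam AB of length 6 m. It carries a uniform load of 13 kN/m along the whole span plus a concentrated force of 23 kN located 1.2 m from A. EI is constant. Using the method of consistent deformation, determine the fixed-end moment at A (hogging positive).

Release both end moments; the primary structure is a simply-supported span AB with redundants M_A and M_B.
Simple-span end rotations at A and B under the given loads:
  at A: UDL 13: wL³/(24EI) = 117/EI
  at B: UDL 13: wL³/(24EI) = 117/EI
  at A: point load 23 at a = 1.2: Pab(L + b)/(6LEI) = 39.74/EI
  at B: point load 23 at a = 1.2: Pab(L + a)/(6LEI) = 26.5/EI
  θ_A0 = 156.7/EI,  θ_B0 = 143.5/EI
Flexibility coefficients: a unit moment at one end gives L/(3EI) there and L/(6EI) at the far end, so f₁₁ = f₂₂ = 2/EI and f₁₂ = f₂₁ = 1/EI.
Compatibility — zero rotation at each built-in end:
  2 M_A + 1 M_B = 156.7
  1 M_A + 2 M_B = 143.5
Solving the pair gives M_A = 56.66 kN·m and M_B = 43.42 kN·m (hogging).

M_A = 56.66 kN·m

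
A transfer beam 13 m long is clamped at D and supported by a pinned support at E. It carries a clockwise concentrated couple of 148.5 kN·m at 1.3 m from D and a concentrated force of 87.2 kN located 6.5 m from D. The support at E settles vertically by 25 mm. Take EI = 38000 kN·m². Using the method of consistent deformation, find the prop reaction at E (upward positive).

Take the reaction at E as the redundant and release it; the primary structure is a cantilever fixed at D.
Free-end deflection of the primary structure under the applied loading (downward +):
  clockwise couple 148.5 at a = 1.3: M₀a(2L − a)/(2EI) = 2384/EI
  point load 87.2 at a = 6.5: Pa²(3L − a)/(6EI) = 19956/EI
  δ_0 = 22340/EI
Tip deflection under a unit load at E: L³/(3EI) = 732.3/EI.
With EI = 38000 kN·m²: δ_0 = 0.5879 m and δ_{EE} = 0.019272 m/kN.
Compatibility — the beam at E must follow the support down by 0.025 m: δ_0 − R_E·δ_{EE} = 0.025, so R_E = (0.5879 − 0.025)/0.019272 = 29.21 kN.

R_E = 29.21 kN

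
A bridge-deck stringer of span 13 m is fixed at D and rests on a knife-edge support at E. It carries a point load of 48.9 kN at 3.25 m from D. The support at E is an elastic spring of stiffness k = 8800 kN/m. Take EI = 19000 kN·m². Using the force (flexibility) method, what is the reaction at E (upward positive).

Take the reaction at E as the redundant and release it; the primary structure is a cantilever fixed at D.
Free-end deflection of the primary structure under the applied loading (downward +):
  point load 48.9 at a = 3.25: Pa²(3L − a)/(6EI) = 3078/EI
Tip deflection under a unit load at E: L³/(3EI) = 732.3/EI.
With EI = 19000 kN·m²: δ_0 = 0.16197 m and δ_{EE} = 0.038544 m/kN.
Compatibility — the spring shortens by R_E/k under the reaction it provides: δ_0 − R_E·δ_{EE} = R_E/k. With 1/k = 0.000114 m/kN, R_E = δ_0 / (δ_{EE} + 1/k) = 0.16197 / (0.038544 + 0.000114) = 4.19 kN.

R_E = 4.19 kN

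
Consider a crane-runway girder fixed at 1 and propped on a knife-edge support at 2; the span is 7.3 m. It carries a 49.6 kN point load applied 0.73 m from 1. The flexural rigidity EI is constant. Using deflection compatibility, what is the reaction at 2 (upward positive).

Take the reaction at 2 as the redundant and release it; the primary structure is a cantilever fixed at 1.
Downward deflection at the released point 2 due to the loads:
  point load 49.6 at a = 0.73: Pa²(3L − a)/(6EI) = 93.26/EI
Tip deflection under a unit load at 2: L³/(3EI) = 129.7/EI.
The prop prevents deflection at 2: R_2 = δ_0/δ_{22} = 93.26/129.7 = 0.7192 kN.

R_2 = 0.7192 kN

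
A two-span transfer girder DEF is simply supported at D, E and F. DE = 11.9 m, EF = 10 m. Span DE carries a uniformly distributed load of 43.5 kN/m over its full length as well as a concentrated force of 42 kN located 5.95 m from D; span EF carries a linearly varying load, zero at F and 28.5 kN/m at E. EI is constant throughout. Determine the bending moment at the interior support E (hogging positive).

M_E = 556.1 kN·m

Take M_E as the redundant. Released structure: two simple spans DE and EF with a hinge at E.
End slopes at the hinge E, treating each span as simply supported:
  span DE: UDL 43.5: wL³/(24EI) = 3054/EI
  span DE: point load 42 at a = 5.95: Pab(L + a)/(6LEI) = 371.7/EI
  span EF: triangular load, peak 28.5: w₀L³/(45EI) = 633.3/EI
  relative rotation θ_0 = (3426 + 633.3)/EI = 4059/EI
A unit hogging moment at E produces rotation L₁/(3EI) + L₂/(3EI) = 7.3/EI.
Compatibility: M_E·(L₁+L₂)/(3EI) = θ_0, giving M_E = 556.1 kN·m (hogging).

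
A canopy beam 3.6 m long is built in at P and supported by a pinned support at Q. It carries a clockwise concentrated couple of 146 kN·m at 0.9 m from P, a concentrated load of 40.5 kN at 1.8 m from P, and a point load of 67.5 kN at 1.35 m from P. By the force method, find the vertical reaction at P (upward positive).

R_P = 56.27 kN

Release the roller at Q. Primary structure: cantilever fixed at P.
Deflection at Q on the released cantilever, summing each load's contribution:
  clockwise couple 146 at a = 0.9: M₀a(2L − a)/(2EI) = 413.9/EI
  point load 40.5 at a = 1.8: Pa²(3L − a)/(6EI) = 196.8/EI
  point load 67.5 at a = 1.35: Pa²(3L − a)/(6EI) = 193.8/EI
  δ_0 = 804.5/EI
Flexibility coefficient — unit upward force at Q: δ_{QQ} = L³/(3EI) = 15.55/EI.
Compatibility at Q: δ_0 − R_Q·δ_{QQ} = 0, so R_Q = 804.5/15.55 = 51.73 kN.
Vertical equilibrium: R_P = ΣP − R_Q = 108 − 51.73 = 56.27 kN.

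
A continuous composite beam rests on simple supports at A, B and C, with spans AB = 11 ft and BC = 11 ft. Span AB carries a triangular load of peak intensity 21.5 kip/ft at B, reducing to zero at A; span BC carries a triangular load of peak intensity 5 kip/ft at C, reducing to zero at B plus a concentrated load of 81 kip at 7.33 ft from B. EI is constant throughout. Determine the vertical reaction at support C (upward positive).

R_C = 56.82 kip

Insert a hinge at B; M_B is the redundant, and each span becomes simply supported.
Discontinuity in slope at B on the released structure — sum the simple-span end rotations:
  span AB: triangular load, peak 21.5: w₀L³/(45EI) = 635.9/EI
  span BC: triangular load, peak 5: 7w₀L³/(360EI) = 129.4/EI
  span BC: point load 81 at a = 7.33: Pab(L + b)/(6LEI) = 484.3/EI
  relative rotation θ_0 = (635.9 + 613.7)/EI = 1250/EI
A unit hogging moment at B produces rotation L₁/(3EI) + L₂/(3EI) = 7.333/EI.
Compatibility: M_B·(L₁+L₂)/(3EI) = θ_0, giving M_B = 170.4 kip·ft (hogging).
Span BC, ΣM about C: R_B^{BC}·11 = 398.1 + 170.4, so R_B^{BC} = 51.68 kip and R_C = 108.5 − 51.68 = 56.82 kip.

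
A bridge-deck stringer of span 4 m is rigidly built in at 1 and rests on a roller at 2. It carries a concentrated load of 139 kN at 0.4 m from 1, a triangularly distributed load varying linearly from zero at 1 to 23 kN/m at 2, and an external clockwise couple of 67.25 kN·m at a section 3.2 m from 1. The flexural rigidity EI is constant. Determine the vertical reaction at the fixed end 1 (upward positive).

R_1 = 133.5 kN

Remove the prop at 2; the released (primary) structure is a cantilever built in at 1.
Primary-structure tip deflection at 2 by superposition:
  point load 139 at a = 0.4: Pa²(3L − a)/(6EI) = 43/EI
  triangular load, peak 23 at the free end: 11w₀L⁴/(120EI) = 539.7/EI
  clockwise couple 67.25 at a = 3.2: M₀a(2L − a)/(2EI) = 516.5/EI
  δ_0 = 1099/EI
Tip deflection under a unit load at 2: L³/(3EI) = 21.33/EI.
Compatibility at 2: δ_0 − R_2·δ_{22} = 0, so R_2 = 1099/21.33 = 51.53 kN.
Vertical equilibrium: R_1 = ΣP − R_2 = 185 − 51.53 = 133.5 kN.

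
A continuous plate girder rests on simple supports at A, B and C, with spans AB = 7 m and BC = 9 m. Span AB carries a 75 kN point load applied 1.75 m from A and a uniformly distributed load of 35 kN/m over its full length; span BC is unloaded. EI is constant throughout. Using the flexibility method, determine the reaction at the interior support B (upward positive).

Insert a hinge at B; M_B is the redundant, and each span becomes simply supported.
Discontinuity in slope at B on the released structure — sum the simple-span end rotations:
  span AB: point load 75 at a = 1.75: Pab(L + a)/(6LEI) = 143.6/EI
  span AB: UDL 35: wL³/(24EI) = 500.2/EI
  relative rotation θ_0 = (643.8 + 0)/EI = 643.8/EI
A unit hogging moment at B produces rotation L₁/(3EI) + L₂/(3EI) = 5.333/EI.
Slope continuity at B: θ_0 = M_B·5.333/EI, so M_B = 643.8/5.333 = 120.7 kN·m (hogging).
Span AB, ΣM about A with M_B applied at B: R_B^{AB}·7 = 988.8 + 120.7, so R_B^{AB} = 158.5 kN and R_A = 320 − 158.5 = 161.5 kN.
Span BC, ΣM about C: R_B^{BC}·9 = 0 + 120.7, so R_B^{BC} = 13.41 kN and R_C = 0 − 13.41 = -13.41 kN.
R_B = 158.5 + 13.41 = 171.9 kN.

R_B = 171.9 kN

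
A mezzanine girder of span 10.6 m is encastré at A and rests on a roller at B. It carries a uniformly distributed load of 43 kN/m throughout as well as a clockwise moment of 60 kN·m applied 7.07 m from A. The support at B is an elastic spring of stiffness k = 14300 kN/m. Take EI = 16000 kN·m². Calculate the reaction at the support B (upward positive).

Remove the prop at B; the released (primary) structure is a cantilever built in at A.
Free-end deflection of the primary structure under the applied loading (downward +):
  UDL 43: wL⁴/(8EI) = 67858/EI
  clockwise couple 60 at a = 7.07: M₀a(2L − a)/(2EI) = 2997/EI
  δ_0 = 70855/EI
Tip deflection under a unit load at B: L³/(3EI) = 397/EI.
With EI = 16000 kN·m²: δ_0 = 4.4284 m and δ_{BB} = 0.024813 m/kN.
Compatibility — the spring shortens by R_B/k under the reaction it provides: δ_0 − R_B·δ_{BB} = R_B/k. With 1/k = 0.00007 m/kN, R_B = δ_0 / (δ_{BB} + 1/k) = 4.4284 / (0.024813 + 0.00007) = 178 kN.

R_B = 178 kN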